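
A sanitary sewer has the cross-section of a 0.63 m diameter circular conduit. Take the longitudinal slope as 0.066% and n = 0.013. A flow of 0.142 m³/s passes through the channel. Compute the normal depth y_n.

Manning's equation rearranged: A R^(2/3) = nQ / (1·√S) = 0.013 × 0.142 / (√0.00066) = 0.07186.
At y = 0.319 m: A R^(2/3) = 0.04644 — short.
At y = 0.475 m: A R^(2/3) = 0.08341 — over.
At y = 0.423 m: A R^(2/3) = 0.07197 — ≈ 0.07186.

y_n = 0.423 m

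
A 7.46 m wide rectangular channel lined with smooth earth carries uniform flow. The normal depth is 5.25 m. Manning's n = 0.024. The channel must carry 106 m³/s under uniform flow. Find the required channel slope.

Flow area A = b·y = 7.46 × 5.25 = 39.16 m². Wetted perimeter P = b + 2y = 7.46 + 2×5.25 = 17.96 m.
Hydraulic radius R = A/P = 39.16/17.96 = 2.181 m.
From Manning's equation, S = [nQ / (1 A R^(2/3))]² = [0.024 × 106 / (1 × 39.16 × 2.181^(2/3))]² = 0.00149.

S = 0.00149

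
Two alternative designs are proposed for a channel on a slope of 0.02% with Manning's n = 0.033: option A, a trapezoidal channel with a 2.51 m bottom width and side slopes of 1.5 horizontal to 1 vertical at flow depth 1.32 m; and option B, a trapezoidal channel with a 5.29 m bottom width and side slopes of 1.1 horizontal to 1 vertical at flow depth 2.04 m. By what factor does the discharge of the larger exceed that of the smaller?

3.64

Channel A: With bottom width b = 2.51 m and side slope z = 1.5: A = (b + zy)y = (2.51 + 1.5×1.32)×1.32 = 5.927 m²; P = b + 2y√(1+z²) = 2.51 + 2×1.32×1.803 = 7.269 m. Hydraulic radius R = A/P = 5.927/7.269 = 0.8153 m. Q_A = (1/0.033)·5.927·0.8153^(2/3)·√0.0002 = 2.217 m³/s.
Channel B: With bottom width b = 5.29 m and side slope z = 1.1: A = (b + zy)y = (5.29 + 1.1×2.04)×2.04 = 15.37 m²; P = b + 2y√(1+z²) = 5.29 + 2×2.04×1.487 = 11.36 m. Hydraulic radius R = A/P = 15.37/11.36 = 1.353 m. Q_B = (1/0.033)·15.37·1.353^(2/3)·√0.0002 = 8.059 m³/s.
The larger discharge is 8.059 m³/s and the smaller is 2.217 m³/s; the ratio is 3.64.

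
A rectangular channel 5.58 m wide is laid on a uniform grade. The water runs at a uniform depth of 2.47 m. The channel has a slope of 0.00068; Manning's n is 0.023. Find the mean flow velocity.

Flow area A = b·y = 5.58 × 2.47 = 13.78 m². Wetted perimeter P = b + 2y = 5.58 + 2×2.47 = 10.52 m.
Hydraulic radius R = A/P = 13.78/10.52 = 1.31 m.
From Manning's equation, V = (1/n) R^(2/3) S^(1/2) = (1/0.023) × 1.31^(2/3) × 0.00068^(1/2) = 1.36 m/s.

V = 1.36 m/s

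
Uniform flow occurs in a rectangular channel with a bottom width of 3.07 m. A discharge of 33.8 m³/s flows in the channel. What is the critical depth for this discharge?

For a rectangular channel, critical depth y_c = (q²/g)^(1/3) where q = Q/b = 33.8/3.07 = 11.01 m²/s.
So y_c = (11.01²/9.81)^(1/3) = 2.31 m.

y_c = 2.31 m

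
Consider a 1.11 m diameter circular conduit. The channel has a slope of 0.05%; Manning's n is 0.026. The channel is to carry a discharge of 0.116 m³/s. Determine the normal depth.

Manning's equation rearranged: A R^(2/3) = nQ / (1·√S) = 0.026 × 0.116 / (√0.0005) = 0.1349.
Trying y = 0.342 m: A R^(2/3) = 0.08489 — short.
Trying y = 0.512 m: A R^(2/3) = 0.1791 — over.
Trying y = 0.437 m: A R^(2/3) = 0.1348 — ≈ 0.1349.

y_n = 0.437 m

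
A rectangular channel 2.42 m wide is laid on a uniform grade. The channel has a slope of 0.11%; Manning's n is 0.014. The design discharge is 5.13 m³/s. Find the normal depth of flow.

Manning's equation rearranged: A R^(2/3) = nQ / (1·√S) = 0.014 × 5.13 / (√0.0011) = 2.165.
Try y = 0.858 m: A R^(2/3) = 1.312 — short.
Try y = 1.34 m: A R^(2/3) = 2.398 — over.
Try y = 1.24 m: A R^(2/3) = 2.164 — close enough.

y_n = 1.24 m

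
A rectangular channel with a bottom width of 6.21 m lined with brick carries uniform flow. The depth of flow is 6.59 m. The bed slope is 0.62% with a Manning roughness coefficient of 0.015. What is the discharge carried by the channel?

Q = 353 m³/s

Flow area A = b·y = 6.21 × 6.59 = 40.92 m². Wetted perimeter P = b + 2y = 6.21 + 2×6.59 = 19.39 m.
Hydraulic radius R = A/P = 40.92/19.39 = 2.111 m.
Manning's equation: Q = (1/n) A R^(2/3) S^(1/2) = (1/0.015) × 40.92 × 2.111^(2/3) × 0.0062^(1/2) = 353 m³/s.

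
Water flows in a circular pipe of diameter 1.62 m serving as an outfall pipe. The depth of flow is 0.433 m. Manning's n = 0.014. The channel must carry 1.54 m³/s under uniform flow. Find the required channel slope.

S = 0.0149

For a circular section of diameter D = 1.62 m at depth y = 0.433 m, the central angle is θ = 2 arccos(1 − 2y/D) = 2.173 rad. Then A = (D²/8)(θ − sin θ) = 0.4427 m² and P = Dθ/2 = 1.76 m.
Hydraulic radius R = A/P = 0.4427/1.76 = 0.2515 m.
From Manning's equation, S = [nQ / (1 A R^(2/3))]² = [0.014 × 1.54 / (1 × 0.4427 × 0.2515^(2/3))]² = 0.0149.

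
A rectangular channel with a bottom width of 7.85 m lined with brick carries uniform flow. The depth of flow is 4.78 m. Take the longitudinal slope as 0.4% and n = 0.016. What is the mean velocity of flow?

Flow area A = b·y = 7.85 × 4.78 = 37.52 m². Wetted perimeter P = b + 2y = 7.85 + 2×4.78 = 17.41 m.
Hydraulic radius R = A/P = 37.52/17.41 = 2.155 m.
From Manning's equation, V = (1/n) R^(2/3) S^(1/2) = (1/0.016) × 2.155^(2/3) × 0.004^(1/2) = 6.6 m/s.

V = 6.6 m/s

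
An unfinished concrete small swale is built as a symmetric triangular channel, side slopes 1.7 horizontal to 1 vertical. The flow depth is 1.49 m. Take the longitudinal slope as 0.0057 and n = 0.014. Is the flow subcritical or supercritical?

supercritical

For a triangular section with side slope z = 1.7: A = zy² = 1.7×1.49² = 3.774 m²; P = 2y√(1+z²) = 2×1.49×1.972 = 5.877 m.
Hydraulic radius R = A/P = 3.774/5.877 = 0.6421 m.
V = (1/n) R^(2/3) √S = (1/0.014) × 0.6421^(2/3) × √0.0057 = 4.014 m/s. Hydraulic depth D_h = A/T = 3.774/5.066 = 0.745 m.
Froude number Fr = V/√(g·D_h) = 4.014/√(9.81×0.745) = 1.48, which is greater than 1, so the flow is supercritical.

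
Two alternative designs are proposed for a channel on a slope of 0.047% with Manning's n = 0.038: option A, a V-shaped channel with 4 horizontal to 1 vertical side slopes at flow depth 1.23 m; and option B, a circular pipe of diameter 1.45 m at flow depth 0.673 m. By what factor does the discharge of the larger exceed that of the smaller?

11.6

Channel A: For a triangular section with side slope z = 4: A = zy² = 4×1.23² = 6.052 m²; P = 2y√(1+z²) = 2×1.23×4.123 = 10.14 m. Hydraulic radius R = A/P = 6.052/10.14 = 0.5966 m. Q_A = (1/0.038)·6.052·0.5966^(2/3)·√0.00047 = 2.447 m³/s.
Channel B: For a circular section of diameter D = 1.45 m at depth y = 0.673 m, the central angle is θ = 2 arccos(1 − 2y/D) = 2.998 rad. Then A = (D²/8)(θ − sin θ) = 0.7503 m² and P = Dθ/2 = 2.174 m. Hydraulic radius R = A/P = 0.7503/2.174 = 0.3452 m. Q_B = (1/0.038)·0.7503·0.3452^(2/3)·√0.00047 = 0.2106 m³/s.
The larger discharge is 2.447 m³/s and the smaller is 0.2106 m³/s; the ratio is 11.6.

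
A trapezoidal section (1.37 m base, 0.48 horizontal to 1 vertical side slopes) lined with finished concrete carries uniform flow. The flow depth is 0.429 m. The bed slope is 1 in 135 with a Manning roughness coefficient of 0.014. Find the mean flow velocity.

With bottom width b = 1.37 m and side slope z = 0.48: A = (b + zy)y = (1.37 + 0.48×0.429)×0.429 = 0.6761 m²; P = b + 2y√(1+z²) = 1.37 + 2×0.429×1.109 = 2.322 m.
Hydraulic radius R = A/P = 0.6761/2.322 = 0.2912 m.
From Manning's equation, V = (1/n) R^(2/3) S^(1/2) = (1/0.014) × 0.2912^(2/3) × 0.007407^(1/2) = 2.7 m/s.

V = 2.7 m/s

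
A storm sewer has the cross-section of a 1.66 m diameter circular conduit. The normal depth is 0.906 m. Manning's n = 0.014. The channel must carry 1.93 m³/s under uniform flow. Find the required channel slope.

For a circular section of diameter D = 1.66 m at depth y = 0.906 m, the central angle is θ = 2 arccos(1 − 2y/D) = 3.325 rad. Then A = (D²/8)(θ − sin θ) = 1.208 m² and P = Dθ/2 = 2.76 m.
Hydraulic radius R = A/P = 1.208/2.76 = 0.4378 m.
From Manning's equation, S = [nQ / (1 A R^(2/3))]² = [0.014 × 1.93 / (1 × 1.208 × 0.4378^(2/3))]² = 0.0015.

S = 0.0015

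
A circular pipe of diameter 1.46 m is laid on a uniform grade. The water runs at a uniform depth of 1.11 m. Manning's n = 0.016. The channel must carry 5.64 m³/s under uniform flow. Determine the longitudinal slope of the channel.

For a circular section of diameter D = 1.46 m at depth y = 1.11 m, the central angle is θ = 2 arccos(1 − 2y/D) = 4.237 rad. Then A = (D²/8)(θ − sin θ) = 1.366 m² and P = Dθ/2 = 3.093 m.
Hydraulic radius R = A/P = 1.366/3.093 = 0.4416 m.
From Manning's equation, S = [nQ / (1 A R^(2/3))]² = [0.016 × 5.64 / (1 × 1.366 × 0.4416^(2/3))]² = 0.013.

S = 0.013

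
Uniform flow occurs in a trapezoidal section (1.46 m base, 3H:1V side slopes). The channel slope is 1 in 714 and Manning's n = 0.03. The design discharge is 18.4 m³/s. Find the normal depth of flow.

y_n = 1.96 m

Manning's equation rearranged: A R^(2/3) = nQ / (1·√S) = 0.03 × 18.4 / (√0.001401) = 14.75.
Try y = 2.18 m: A R^(2/3) = 19.07 — over.
Try y = 1.71 m: A R^(2/3) = 10.64 — short.
Try y = 1.96 m: A R^(2/3) = 14.75 — close enough.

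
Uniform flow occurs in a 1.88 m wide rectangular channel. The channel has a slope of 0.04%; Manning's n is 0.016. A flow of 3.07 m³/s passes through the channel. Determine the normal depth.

Manning's equation rearranged: A R^(2/3) = nQ / (1·√S) = 0.016 × 3.07 / (√0.0004) = 2.456.
At y = 2.29 m: A R^(2/3) = 3.285 — over.
At y = 1.52 m: A R^(2/3) = 1.989 — short.
At y = 1.8 m: A R^(2/3) = 2.454 — ≈ 2.456.

y_n = 1.8 m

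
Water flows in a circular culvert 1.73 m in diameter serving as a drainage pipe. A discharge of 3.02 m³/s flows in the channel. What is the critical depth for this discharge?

At critical depth, Q² T / (g A³) = 1, i.e. A³/T = Q²/g = 3.02²/9.81 = 0.9297.
Try y = 1.09 m: A³/T = 2.273 — over.
Try y = 0.863 m: A³/T = 0.9302 — matches.

y_c = 0.863 m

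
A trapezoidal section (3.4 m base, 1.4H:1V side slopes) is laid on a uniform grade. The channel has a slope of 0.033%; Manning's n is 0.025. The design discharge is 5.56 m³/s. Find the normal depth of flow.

y_n = 1.46 m

Manning's equation rearranged: A R^(2/3) = nQ / (1·√S) = 0.025 × 5.56 / (√0.00033) = 7.652.
Trying y = 1.26 m: A R^(2/3) = 5.798 — too small.
Trying y = 1.6 m: A R^(2/3) = 9.104 — too large.
Trying y = 1.46 m: A R^(2/3) = 7.646 — ≈ 7.652.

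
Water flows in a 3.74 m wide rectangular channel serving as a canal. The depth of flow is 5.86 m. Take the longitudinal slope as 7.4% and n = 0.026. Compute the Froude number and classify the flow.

Flow area A = b·y = 3.74 × 5.86 = 21.92 m². Wetted perimeter P = b + 2y = 3.74 + 2×5.86 = 15.46 m.
Hydraulic radius R = A/P = 21.92/15.46 = 1.418 m.
V = (1/n) R^(2/3) √S = (1/0.026) × 1.418^(2/3) × √0.074 = 13.2 m/s. Hydraulic depth D_h = A/T = 21.92/3.74 = 5.86 m.
Froude number Fr = V/√(g·D_h) = 13.2/√(9.81×5.86) = 1.74, which is greater than 1, so the flow is supercritical.

supercritical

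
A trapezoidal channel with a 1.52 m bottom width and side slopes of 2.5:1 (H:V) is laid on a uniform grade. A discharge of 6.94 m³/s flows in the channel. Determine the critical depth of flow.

At critical depth, Q² T / (g A³) = 1, i.e. A³/T = Q²/g = 6.94²/9.81 = 4.91.
Trying y = 0.574 m: A³/T = 1.112 — short.
Trying y = 0.984 m: A³/T = 9.327 — over.
Trying y = 0.84 m: A³/T = 4.915 — matches.

y_c = 0.84 m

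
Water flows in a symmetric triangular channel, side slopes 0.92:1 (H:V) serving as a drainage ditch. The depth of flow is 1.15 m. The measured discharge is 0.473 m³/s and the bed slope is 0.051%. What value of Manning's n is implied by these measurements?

For a triangular section with side slope z = 0.92: A = zy² = 0.92×1.15² = 1.217 m²; P = 2y√(1+z²) = 2×1.15×1.359 = 3.125 m.
Hydraulic radius R = A/P = 1.217/3.125 = 0.3893 m.
Rearranging Manning's equation: n = (1/Q) A R^(2/3) S^(1/2) = (1/0.473) × 1.217 × 0.3893^(2/3) × √0.00051 = 0.031.

n = 0.031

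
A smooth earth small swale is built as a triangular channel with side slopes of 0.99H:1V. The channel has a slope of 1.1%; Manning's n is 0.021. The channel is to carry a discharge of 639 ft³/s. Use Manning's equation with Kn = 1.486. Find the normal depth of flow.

Manning's equation rearranged: A R^(2/3) = nQ / (1.486·√S) = 0.021 × 639 / (1.486 × √0.011) = 86.1.
At y = 7.84 ft: A R^(2/3) = 119.7 — too large.
At y = 5.24 ft: A R^(2/3) = 40.87 — too small.
At y = 6.93 ft: A R^(2/3) = 86.12 — matches.

y_n = 6.93 ft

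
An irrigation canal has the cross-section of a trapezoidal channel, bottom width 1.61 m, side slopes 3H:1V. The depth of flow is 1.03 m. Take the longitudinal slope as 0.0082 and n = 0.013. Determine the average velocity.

With bottom width b = 1.61 m and side slope z = 3: A = (b + zy)y = (1.61 + 3×1.03)×1.03 = 4.841 m²; P = b + 2y√(1+z²) = 1.61 + 2×1.03×3.162 = 8.124 m.
Hydraulic radius R = A/P = 4.841/8.124 = 0.5959 m.
From Manning's equation, V = (1/n) R^(2/3) S^(1/2) = (1/0.013) × 0.5959^(2/3) × 0.0082^(1/2) = 4.93 m/s.

V = 4.93 m/s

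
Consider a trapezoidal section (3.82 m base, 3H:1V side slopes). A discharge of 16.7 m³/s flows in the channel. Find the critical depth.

y_c = 0.966 m

At critical depth, Q² T / (g A³) = 1, i.e. A³/T = Q²/g = 16.7²/9.81 = 28.43.
Trying y = 0.719 m: A³/T = 9.757 — short.
Trying y = 1.17 m: A³/T = 58.19 — over.
Trying y = 0.966 m: A³/T = 28.42 — ≈ 28.43.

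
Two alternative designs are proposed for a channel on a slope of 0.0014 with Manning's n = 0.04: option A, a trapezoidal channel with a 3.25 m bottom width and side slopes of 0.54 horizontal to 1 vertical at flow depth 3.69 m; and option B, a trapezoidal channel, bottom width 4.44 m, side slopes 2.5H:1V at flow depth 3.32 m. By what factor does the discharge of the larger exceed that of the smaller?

Channel A: With bottom width b = 3.25 m and side slope z = 0.54: A = (b + zy)y = (3.25 + 0.54×3.69)×3.69 = 19.35 m²; P = b + 2y√(1+z²) = 3.25 + 2×3.69×1.136 = 11.64 m. Hydraulic radius R = A/P = 19.35/11.64 = 1.662 m. Q_A = (1/0.04)·19.35·1.662^(2/3)·√0.0014 = 25.39 m³/s.
Channel B: With bottom width b = 4.44 m and side slope z = 2.5: A = (b + zy)y = (4.44 + 2.5×3.32)×3.32 = 42.3 m²; P = b + 2y√(1+z²) = 4.44 + 2×3.32×2.693 = 22.32 m. Hydraulic radius R = A/P = 42.3/22.32 = 1.895 m. Q_B = (1/0.04)·42.3·1.895^(2/3)·√0.0014 = 60.59 m³/s.
The larger discharge is 60.59 m³/s and the smaller is 25.39 m³/s; the ratio is 2.39.

2.39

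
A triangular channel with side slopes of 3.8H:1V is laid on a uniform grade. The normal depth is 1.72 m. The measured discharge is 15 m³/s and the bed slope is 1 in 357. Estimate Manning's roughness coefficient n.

For a triangular section with side slope z = 3.8: A = zy² = 3.8×1.72² = 11.24 m²; P = 2y√(1+z²) = 2×1.72×3.929 = 13.52 m.
Hydraulic radius R = A/P = 11.24/13.52 = 0.8317 m.
Rearranging Manning's equation: n = (1/Q) A R^(2/3) S^(1/2) = (1/15) × 11.24 × 0.8317^(2/3) × √0.002801 = 0.0351.

n = 0.0351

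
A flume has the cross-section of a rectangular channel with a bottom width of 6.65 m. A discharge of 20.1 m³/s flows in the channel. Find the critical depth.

For a rectangular channel, critical depth y_c = (q²/g)^(1/3) where q = Q/b = 20.1/6.65 = 3.023 m²/s.
So y_c = (3.023²/9.81)^(1/3) = 0.977 m.

y_c = 0.977 m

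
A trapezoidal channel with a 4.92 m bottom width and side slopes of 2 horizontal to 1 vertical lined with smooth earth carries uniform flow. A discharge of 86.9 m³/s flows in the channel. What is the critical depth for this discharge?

At critical depth, Q² T / (g A³) = 1, i.e. A³/T = Q²/g = 86.9²/9.81 = 769.8.
At y = 2.77 m: A³/T = 1520 — too large.
At y = 1.97 m: A³/T = 415.4 — too small.
At y = 2.32 m: A³/T = 768.3 — ≈ 769.8.

y_c = 2.32 m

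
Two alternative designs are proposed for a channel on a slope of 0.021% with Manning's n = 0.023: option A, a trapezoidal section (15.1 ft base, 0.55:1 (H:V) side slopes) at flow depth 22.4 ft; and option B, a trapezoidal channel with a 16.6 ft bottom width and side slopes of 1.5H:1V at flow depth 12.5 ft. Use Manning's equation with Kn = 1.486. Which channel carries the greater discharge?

Channel A: With bottom width b = 15.1 ft and side slope z = 0.55: A = (b + zy)y = (15.1 + 0.55×22.4)×22.4 = 614.2 ft²; P = b + 2y√(1+z²) = 15.1 + 2×22.4×1.141 = 66.23 ft. Hydraulic radius R = A/P = 614.2/66.23 = 9.274 ft. Q_A = (1.486/0.023)·614.2·9.274^(2/3)·√0.00021 = 2538 ft³/s.
Channel B: With bottom width b = 16.6 ft and side slope z = 1.5: A = (b + zy)y = (16.6 + 1.5×12.5)×12.5 = 441.9 ft²; P = b + 2y√(1+z²) = 16.6 + 2×12.5×1.803 = 61.67 ft. Hydraulic radius R = A/P = 441.9/61.67 = 7.165 ft. Q_B = (1.486/0.023)·441.9·7.165^(2/3)·√0.00021 = 1538 ft³/s.
Q_A = 2538 ft³/s vs Q_B = 1538 ft³/s, so channel A carries more.

channel A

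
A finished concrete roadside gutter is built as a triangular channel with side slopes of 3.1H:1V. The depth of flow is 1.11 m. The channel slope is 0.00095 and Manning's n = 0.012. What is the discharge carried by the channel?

For a triangular section with side slope z = 3.1: A = zy² = 3.1×1.11² = 3.82 m²; P = 2y√(1+z²) = 2×1.11×3.257 = 7.231 m.
Hydraulic radius R = A/P = 3.82/7.231 = 0.5282 m.
Manning's equation: Q = (1/n) A R^(2/3) S^(1/2) = (1/0.012) × 3.82 × 0.5282^(2/3) × 0.00095^(1/2) = 6.41 m³/s.

Q = 6.41 m³/s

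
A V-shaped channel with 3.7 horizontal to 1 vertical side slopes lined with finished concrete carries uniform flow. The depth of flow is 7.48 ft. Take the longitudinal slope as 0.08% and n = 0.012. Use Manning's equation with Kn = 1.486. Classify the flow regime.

subcritical

For a triangular section with side slope z = 3.7: A = zy² = 3.7×7.48² = 207 ft²; P = 2y√(1+z²) = 2×7.48×3.833 = 57.34 ft.
Hydraulic radius R = A/P = 207/57.34 = 3.61 ft.
V = (1.486/n) R^(2/3) √S = (1.486/0.012) × 3.61^(2/3) × √0.0008 = 8.243 ft/s. Hydraulic depth D_h = A/T = 207/55.35 = 3.74 ft.
Froude number Fr = V/√(g·D_h) = 8.243/√(32.2×3.74) = 0.751, which is less than 1, so the flow is subcritical.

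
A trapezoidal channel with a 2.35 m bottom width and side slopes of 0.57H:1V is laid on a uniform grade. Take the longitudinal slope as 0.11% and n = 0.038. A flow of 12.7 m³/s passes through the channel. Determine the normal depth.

y_n = 2.99 m

Manning's equation rearranged: A R^(2/3) = nQ / (1·√S) = 0.038 × 12.7 / (√0.0011) = 14.55.
At y = 3.49 m: A R^(2/3) = 19.48 — too large.
At y = 2.99 m: A R^(2/3) = 14.53 — close enough.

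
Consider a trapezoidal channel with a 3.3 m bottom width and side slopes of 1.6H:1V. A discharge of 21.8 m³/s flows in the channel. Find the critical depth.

y_c = 1.32 m

At critical depth, Q² T / (g A³) = 1, i.e. A³/T = Q²/g = 21.8²/9.81 = 48.44.
Trying y = 1.62 m: A³/T = 102.5 — high.
Trying y = 1.07 m: A³/T = 22.94 — low.
Trying y = 1.32 m: A³/T = 48.46 — close enough.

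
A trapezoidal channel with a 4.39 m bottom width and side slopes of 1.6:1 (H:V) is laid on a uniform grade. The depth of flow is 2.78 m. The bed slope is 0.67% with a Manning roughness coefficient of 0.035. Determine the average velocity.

With bottom width b = 4.39 m and side slope z = 1.6: A = (b + zy)y = (4.39 + 1.6×2.78)×2.78 = 24.57 m²; P = b + 2y√(1+z²) = 4.39 + 2×2.78×1.887 = 14.88 m.
Hydraulic radius R = A/P = 24.57/14.88 = 1.651 m.
From Manning's equation, V = (1/n) R^(2/3) S^(1/2) = (1/0.035) × 1.651^(2/3) × 0.0067^(1/2) = 3.27 m/s.

V = 3.27 m/s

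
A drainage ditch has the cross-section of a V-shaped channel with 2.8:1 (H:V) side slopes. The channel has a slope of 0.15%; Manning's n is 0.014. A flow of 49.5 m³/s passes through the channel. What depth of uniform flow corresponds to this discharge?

Manning's equation rearranged: A R^(2/3) = nQ / (1·√S) = 0.014 × 49.5 / (√0.0015) = 17.89.
Try y = 1.74 m: A R^(2/3) = 7.423 — low.
Try y = 2.82 m: A R^(2/3) = 26.9 — high.
Try y = 2.42 m: A R^(2/3) = 17.89 — matches.

y_n = 2.42 m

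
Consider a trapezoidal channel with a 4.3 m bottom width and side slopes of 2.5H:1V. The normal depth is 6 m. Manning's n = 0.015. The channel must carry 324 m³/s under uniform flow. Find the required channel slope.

With bottom width b = 4.3 m and side slope z = 2.5: A = (b + zy)y = (4.3 + 2.5×6)×6 = 115.8 m²; P = b + 2y√(1+z²) = 4.3 + 2×6×2.693 = 36.61 m.
Hydraulic radius R = A/P = 115.8/36.61 = 3.163 m.
From Manning's equation, S = [nQ / (1 A R^(2/3))]² = [0.015 × 324 / (1 × 115.8 × 3.163^(2/3))]² = 0.000379.

S = 0.000379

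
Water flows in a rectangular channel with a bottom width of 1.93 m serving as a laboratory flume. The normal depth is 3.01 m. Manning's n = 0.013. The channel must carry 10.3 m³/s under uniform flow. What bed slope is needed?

S = 0.000807

Flow area A = b·y = 1.93 × 3.01 = 5.809 m². Wetted perimeter P = b + 2y = 1.93 + 2×3.01 = 7.95 m.
Hydraulic radius R = A/P = 5.809/7.95 = 0.7307 m.
From Manning's equation, S = [nQ / (1 A R^(2/3))]² = [0.013 × 10.3 / (1 × 5.809 × 0.7307^(2/3))]² = 0.000807.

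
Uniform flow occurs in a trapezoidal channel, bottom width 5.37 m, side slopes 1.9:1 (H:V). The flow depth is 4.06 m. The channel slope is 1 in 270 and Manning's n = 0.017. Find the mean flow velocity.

V = 6.29 m/s

With bottom width b = 5.37 m and side slope z = 1.9: A = (b + zy)y = (5.37 + 1.9×4.06)×4.06 = 53.12 m²; P = b + 2y√(1+z²) = 5.37 + 2×4.06×2.147 = 22.8 m.
Hydraulic radius R = A/P = 53.12/22.8 = 2.329 m.
From Manning's equation, V = (1/n) R^(2/3) S^(1/2) = (1/0.017) × 2.329^(2/3) × 0.003704^(1/2) = 6.29 m/s.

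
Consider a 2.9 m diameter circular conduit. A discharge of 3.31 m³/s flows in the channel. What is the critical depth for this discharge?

At critical depth, Q² T / (g A³) = 1, i.e. A³/T = Q²/g = 3.31²/9.81 = 1.117.
At y = 0.852 m: A³/T = 1.606 — high.
At y = 0.555 m: A³/T = 0.3017 — low.
At y = 0.776 m: A³/T = 1.117 — close enough.

y_c = 0.776 m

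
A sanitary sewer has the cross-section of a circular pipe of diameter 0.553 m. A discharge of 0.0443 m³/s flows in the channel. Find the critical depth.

y_c = 0.136 m

At critical depth, Q² T / (g A³) = 1, i.e. A³/T = Q²/g = 0.0443²/9.81 = 0.0002.
Trying y = 0.151 m: A³/T = 0.0003047 — too large.
Trying y = 0.0938 m: A³/T = 0.00004736 — too small.
Trying y = 0.136 m: A³/T = 0.0002028 — close enough.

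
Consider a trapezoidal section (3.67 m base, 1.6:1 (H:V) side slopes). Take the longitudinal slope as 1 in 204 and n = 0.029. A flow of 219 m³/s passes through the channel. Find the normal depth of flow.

Manning's equation rearranged: A R^(2/3) = nQ / (1·√S) = 0.029 × 219 / (√0.004902) = 90.71.
At y = 5.13 m: A R^(2/3) = 116.6 — high.
At y = 3.49 m: A R^(2/3) = 49.85 — low.
At y = 4.59 m: A R^(2/3) = 90.83 — ≈ 90.71.

y_n = 4.59 m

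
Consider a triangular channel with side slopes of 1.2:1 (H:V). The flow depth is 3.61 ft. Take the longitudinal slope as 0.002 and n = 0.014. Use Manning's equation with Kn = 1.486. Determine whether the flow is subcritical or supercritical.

subcritical

For a triangular section with side slope z = 1.2: A = zy² = 1.2×3.61² = 15.64 ft²; P = 2y√(1+z²) = 2×3.61×1.562 = 11.28 ft.
Hydraulic radius R = A/P = 15.64/11.28 = 1.387 ft.
V = (1.486/n) R^(2/3) √S = (1.486/0.014) × 1.387^(2/3) × √0.002 = 5.903 ft/s. Hydraulic depth D_h = A/T = 15.64/8.664 = 1.805 ft.
Froude number Fr = V/√(g·D_h) = 5.903/√(32.2×1.805) = 0.774, which is less than 1, so the flow is subcritical.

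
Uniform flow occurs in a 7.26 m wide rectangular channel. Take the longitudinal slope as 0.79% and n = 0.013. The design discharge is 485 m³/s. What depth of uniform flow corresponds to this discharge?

y_n = 5.74 m

Manning's equation rearranged: A R^(2/3) = nQ / (1·√S) = 0.013 × 485 / (√0.0079) = 70.94.
Trying y = 6.27 m: A R^(2/3) = 79.29 — high.
Trying y = 3.9 m: A R^(2/3) = 43.13 — low.
Trying y = 5.74 m: A R^(2/3) = 71 — matches.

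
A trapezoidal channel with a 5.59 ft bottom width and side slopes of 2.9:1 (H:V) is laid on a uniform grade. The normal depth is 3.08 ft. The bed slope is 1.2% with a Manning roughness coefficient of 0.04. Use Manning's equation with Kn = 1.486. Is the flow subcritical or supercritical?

With bottom width b = 5.59 ft and side slope z = 2.9: A = (b + zy)y = (5.59 + 2.9×3.08)×3.08 = 44.73 ft²; P = b + 2y√(1+z²) = 5.59 + 2×3.08×3.068 = 24.49 ft.
Hydraulic radius R = A/P = 44.73/24.49 = 1.827 ft.
V = (1.486/n) R^(2/3) √S = (1.486/0.04) × 1.827^(2/3) × √0.012 = 6.081 ft/s. Hydraulic depth D_h = A/T = 44.73/23.45 = 1.907 ft.
Froude number Fr = V/√(g·D_h) = 6.081/√(32.2×1.907) = 0.776, which is less than 1, so the flow is subcritical.

subcritical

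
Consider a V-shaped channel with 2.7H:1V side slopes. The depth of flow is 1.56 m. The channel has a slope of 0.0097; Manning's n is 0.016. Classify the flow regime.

supercritical

For a triangular section with side slope z = 2.7: A = zy² = 2.7×1.56² = 6.571 m²; P = 2y√(1+z²) = 2×1.56×2.879 = 8.983 m.
Hydraulic radius R = A/P = 6.571/8.983 = 0.7314 m.
V = (1/n) R^(2/3) √S = (1/0.016) × 0.7314^(2/3) × √0.0097 = 4.997 m/s. Hydraulic depth D_h = A/T = 6.571/8.424 = 0.78 m.
Froude number Fr = V/√(g·D_h) = 4.997/√(9.81×0.78) = 1.81, which is greater than 1, so the flow is supercritical.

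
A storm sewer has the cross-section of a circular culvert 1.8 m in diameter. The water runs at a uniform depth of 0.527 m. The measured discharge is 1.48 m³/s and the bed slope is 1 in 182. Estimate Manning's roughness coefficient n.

n = 0.014

For a circular section of diameter D = 1.8 m at depth y = 0.527 m, the central angle is θ = 2 arccos(1 − 2y/D) = 2.287 rad. Then A = (D²/8)(θ − sin θ) = 0.6207 m² and P = Dθ/2 = 2.058 m.
Hydraulic radius R = A/P = 0.6207/2.058 = 0.3016 m.
Rearranging Manning's equation: n = (1/Q) A R^(2/3) S^(1/2) = (1/1.48) × 0.6207 × 0.3016^(2/3) × √0.005495 = 0.014.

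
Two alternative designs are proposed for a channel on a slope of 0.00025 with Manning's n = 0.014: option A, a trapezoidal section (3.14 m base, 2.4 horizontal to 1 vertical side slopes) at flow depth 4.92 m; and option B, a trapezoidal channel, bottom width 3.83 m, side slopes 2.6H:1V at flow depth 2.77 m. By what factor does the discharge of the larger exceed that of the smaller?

Channel A: With bottom width b = 3.14 m and side slope z = 2.4: A = (b + zy)y = (3.14 + 2.4×4.92)×4.92 = 73.54 m²; P = b + 2y√(1+z²) = 3.14 + 2×4.92×2.6 = 28.72 m. Hydraulic radius R = A/P = 73.54/28.72 = 2.56 m. Q_A = (1/0.014)·73.54·2.56^(2/3)·√0.00025 = 155.5 m³/s.
Channel B: With bottom width b = 3.83 m and side slope z = 2.6: A = (b + zy)y = (3.83 + 2.6×2.77)×2.77 = 30.56 m²; P = b + 2y√(1+z²) = 3.83 + 2×2.77×2.786 = 19.26 m. Hydraulic radius R = A/P = 30.56/19.26 = 1.586 m. Q_B = (1/0.014)·30.56·1.586^(2/3)·√0.00025 = 46.94 m³/s.
The larger discharge is 155.5 m³/s and the smaller is 46.94 m³/s; the ratio is 3.31.

3.31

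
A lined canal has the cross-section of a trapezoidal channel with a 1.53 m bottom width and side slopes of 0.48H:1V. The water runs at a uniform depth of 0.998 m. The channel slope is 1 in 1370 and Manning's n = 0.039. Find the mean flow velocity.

V = 0.457 m/s

With bottom width b = 1.53 m and side slope z = 0.48: A = (b + zy)y = (1.53 + 0.48×0.998)×0.998 = 2.005 m²; P = b + 2y√(1+z²) = 1.53 + 2×0.998×1.109 = 3.744 m.
Hydraulic radius R = A/P = 2.005/3.744 = 0.5355 m.
From Manning's equation, V = (1/n) R^(2/3) S^(1/2) = (1/0.039) × 0.5355^(2/3) × 0.0007299^(1/2) = 0.457 m/s.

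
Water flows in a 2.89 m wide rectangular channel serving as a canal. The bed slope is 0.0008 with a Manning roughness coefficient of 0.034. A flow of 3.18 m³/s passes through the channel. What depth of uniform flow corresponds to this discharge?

y_n = 1.59 m

Manning's equation rearranged: A R^(2/3) = nQ / (1·√S) = 0.034 × 3.18 / (√0.0008) = 3.823.
Trying y = 1.97 m: A R^(2/3) = 5.043 — too large.
Trying y = 1.36 m: A R^(2/3) = 3.1 — too small.
Trying y = 1.59 m: A R^(2/3) = 3.817 — ≈ 3.823.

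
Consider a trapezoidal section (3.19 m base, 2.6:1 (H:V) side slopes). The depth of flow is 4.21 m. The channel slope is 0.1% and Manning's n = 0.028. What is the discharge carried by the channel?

Q = 115 m³/s

With bottom width b = 3.19 m and side slope z = 2.6: A = (b + zy)y = (3.19 + 2.6×4.21)×4.21 = 59.51 m²; P = b + 2y√(1+z²) = 3.19 + 2×4.21×2.786 = 26.65 m.
Hydraulic radius R = A/P = 59.51/26.65 = 2.234 m.
Manning's equation: Q = (1/n) A R^(2/3) S^(1/2) = (1/0.028) × 59.51 × 2.234^(2/3) × 0.001^(1/2) = 115 m³/s.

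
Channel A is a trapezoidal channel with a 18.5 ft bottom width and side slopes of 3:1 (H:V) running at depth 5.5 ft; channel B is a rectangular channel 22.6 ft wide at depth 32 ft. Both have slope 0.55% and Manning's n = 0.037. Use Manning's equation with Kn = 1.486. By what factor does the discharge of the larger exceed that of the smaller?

6.57

Channel A: With bottom width b = 18.5 ft and side slope z = 3: A = (b + zy)y = (18.5 + 3×5.5)×5.5 = 192.5 ft²; P = b + 2y√(1+z²) = 18.5 + 2×5.5×3.162 = 53.29 ft. Hydraulic radius R = A/P = 192.5/53.29 = 3.613 ft. Q_A = (1.486/0.037)·192.5·3.613^(2/3)·√0.0055 = 1350 ft³/s.
Channel B: Flow area A = b·y = 22.6 × 32 = 723.2 ft². Wetted perimeter P = b + 2y = 22.6 + 2×32 = 86.6 ft. Hydraulic radius R = A/P = 723.2/86.6 = 8.351 ft. Q_B = (1.486/0.037)·723.2·8.351^(2/3)·√0.0055 = 8866 ft³/s.
The larger discharge is 8866 ft³/s and the smaller is 1350 ft³/s; the ratio is 6.57.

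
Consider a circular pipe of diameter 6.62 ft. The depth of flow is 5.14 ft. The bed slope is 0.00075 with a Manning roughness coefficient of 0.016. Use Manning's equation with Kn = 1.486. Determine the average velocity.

V = 4.05 ft/s

For a circular section of diameter D = 6.62 ft at depth y = 5.14 ft, the central angle is θ = 2 arccos(1 − 2y/D) = 4.313 rad. Then A = (D²/8)(θ − sin θ) = 28.68 ft² and P = Dθ/2 = 14.28 ft.
Hydraulic radius R = A/P = 28.68/14.28 = 2.009 ft.
From Manning's equation, V = (1.486/n) R^(2/3) S^(1/2) = (1.486/0.016) × 2.009^(2/3) × 0.00075^(1/2) = 4.05 ft/s.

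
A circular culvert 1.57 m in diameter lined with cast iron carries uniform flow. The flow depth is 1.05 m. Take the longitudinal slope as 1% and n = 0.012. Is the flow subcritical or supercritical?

For a circular section of diameter D = 1.57 m at depth y = 1.05 m, the central angle is θ = 2 arccos(1 − 2y/D) = 3.83 rad. Then A = (D²/8)(θ − sin θ) = 1.376 m² and P = Dθ/2 = 3.007 m.
Hydraulic radius R = A/P = 1.376/3.007 = 0.4576 m.
V = (1/n) R^(2/3) √S = (1/0.012) × 0.4576^(2/3) × √0.01 = 4.949 m/s. Hydraulic depth D_h = A/T = 1.376/1.478 = 0.9311 m.
Froude number Fr = V/√(g·D_h) = 4.949/√(9.81×0.9311) = 1.64, which is greater than 1, so the flow is supercritical.

supercritical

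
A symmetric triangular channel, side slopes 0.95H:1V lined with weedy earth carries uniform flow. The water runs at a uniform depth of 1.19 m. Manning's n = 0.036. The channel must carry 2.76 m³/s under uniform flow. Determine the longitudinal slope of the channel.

For a triangular section with side slope z = 0.95: A = zy² = 0.95×1.19² = 1.345 m²; P = 2y√(1+z²) = 2×1.19×1.379 = 3.283 m.
Hydraulic radius R = A/P = 1.345/3.283 = 0.4098 m.
From Manning's equation, S = [nQ / (1 A R^(2/3))]² = [0.036 × 2.76 / (1 × 1.345 × 0.4098^(2/3))]² = 0.0179.

S = 0.0179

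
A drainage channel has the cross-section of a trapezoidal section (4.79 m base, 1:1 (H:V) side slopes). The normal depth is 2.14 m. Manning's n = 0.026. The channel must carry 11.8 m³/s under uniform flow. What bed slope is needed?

S = 0.000282

With bottom width b = 4.79 m and side slope z = 1: A = (b + zy)y = (4.79 + 1×2.14)×2.14 = 14.83 m²; P = b + 2y√(1+z²) = 4.79 + 2×2.14×1.414 = 10.84 m.
Hydraulic radius R = A/P = 14.83/10.84 = 1.368 m.
From Manning's equation, S = [nQ / (1 A R^(2/3))]² = [0.026 × 11.8 / (1 × 14.83 × 1.368^(2/3))]² = 0.000282.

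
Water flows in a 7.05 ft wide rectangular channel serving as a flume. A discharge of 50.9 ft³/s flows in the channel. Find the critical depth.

For a rectangular channel, critical depth y_c = (q²/g)^(1/3) where q = Q/b = 50.9/7.05 = 7.22 ft²/s.
So y_c = (7.22²/32.2)^(1/3) = 1.17 ft.

y_c = 1.17 ft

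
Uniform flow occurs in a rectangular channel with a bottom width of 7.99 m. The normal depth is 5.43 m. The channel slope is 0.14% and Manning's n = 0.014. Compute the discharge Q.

Q = 202 m³/s

Flow area A = b·y = 7.99 × 5.43 = 43.39 m². Wetted perimeter P = b + 2y = 7.99 + 2×5.43 = 18.85 m.
Hydraulic radius R = A/P = 43.39/18.85 = 2.302 m.
Manning's equation: Q = (1/n) A R^(2/3) S^(1/2) = (1/0.014) × 43.39 × 2.302^(2/3) × 0.0014^(1/2) = 202 m³/s.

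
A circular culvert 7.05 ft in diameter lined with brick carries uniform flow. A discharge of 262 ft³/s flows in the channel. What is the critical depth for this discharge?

At critical depth, Q² T / (g A³) = 1, i.e. A³/T = Q²/g = 262²/32.2 = 2132.
At y = 3.81 ft: A³/T = 1419 — short.
At y = 4.87 ft: A³/T = 3652 — over.
At y = 4.24 ft: A³/T = 2137 — close enough.

y_c = 4.24 ft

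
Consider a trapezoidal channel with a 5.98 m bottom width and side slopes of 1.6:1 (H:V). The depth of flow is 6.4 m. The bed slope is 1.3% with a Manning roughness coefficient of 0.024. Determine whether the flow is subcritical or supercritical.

supercritical

With bottom width b = 5.98 m and side slope z = 1.6: A = (b + zy)y = (5.98 + 1.6×6.4)×6.4 = 103.8 m²; P = b + 2y√(1+z²) = 5.98 + 2×6.4×1.887 = 30.13 m.
Hydraulic radius R = A/P = 103.8/30.13 = 3.445 m.
V = (1/n) R^(2/3) √S = (1/0.024) × 3.445^(2/3) × √0.013 = 10.84 m/s. Hydraulic depth D_h = A/T = 103.8/26.46 = 3.923 m.
Froude number Fr = V/√(g·D_h) = 10.84/√(9.81×3.923) = 1.75, which is greater than 1, so the flow is supercritical.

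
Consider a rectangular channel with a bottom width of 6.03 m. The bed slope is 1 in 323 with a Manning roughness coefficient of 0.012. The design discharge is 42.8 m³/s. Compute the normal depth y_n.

Manning's equation rearranged: A R^(2/3) = nQ / (1·√S) = 0.012 × 42.8 / (√0.003096) = 9.231.
Trying y = 1.65 m: A R^(2/3) = 10.39 — too large.
Trying y = 1.36 m: A R^(2/3) = 7.854 — too small.
Trying y = 1.52 m: A R^(2/3) = 9.23 — close enough.

y_n = 1.52 m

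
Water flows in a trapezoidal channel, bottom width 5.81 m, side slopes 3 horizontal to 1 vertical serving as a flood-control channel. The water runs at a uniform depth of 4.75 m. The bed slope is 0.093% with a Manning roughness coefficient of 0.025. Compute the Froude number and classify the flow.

subcritical

With bottom width b = 5.81 m and side slope z = 3: A = (b + zy)y = (5.81 + 3×4.75)×4.75 = 95.28 m²; P = b + 2y√(1+z²) = 5.81 + 2×4.75×3.162 = 35.85 m.
Hydraulic radius R = A/P = 95.28/35.85 = 2.658 m.
V = (1/n) R^(2/3) √S = (1/0.025) × 2.658^(2/3) × √0.00093 = 2.341 m/s. Hydraulic depth D_h = A/T = 95.28/34.31 = 2.777 m.
Froude number Fr = V/√(g·D_h) = 2.341/√(9.81×2.777) = 0.448, which is less than 1, so the flow is subcritical.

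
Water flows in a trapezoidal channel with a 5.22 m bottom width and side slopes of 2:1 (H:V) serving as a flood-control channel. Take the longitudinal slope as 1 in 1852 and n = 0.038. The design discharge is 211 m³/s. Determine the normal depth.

y_n = 7.22 m

Manning's equation rearranged: A R^(2/3) = nQ / (1·√S) = 0.038 × 211 / (√0.00054) = 345.1.
Trying y = 8.23 m: A R^(2/3) = 467.8 — too large.
Trying y = 5.99 m: A R^(2/3) = 224.6 — too small.
Trying y = 7.22 m: A R^(2/3) = 344.7 — ≈ 345.1.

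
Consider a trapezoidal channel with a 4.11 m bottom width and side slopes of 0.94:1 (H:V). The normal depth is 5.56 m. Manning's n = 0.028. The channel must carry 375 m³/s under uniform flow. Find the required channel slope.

With bottom width b = 4.11 m and side slope z = 0.94: A = (b + zy)y = (4.11 + 0.94×5.56)×5.56 = 51.91 m²; P = b + 2y√(1+z²) = 4.11 + 2×5.56×1.372 = 19.37 m.
Hydraulic radius R = A/P = 51.91/19.37 = 2.68 m.
From Manning's equation, S = [nQ / (1 A R^(2/3))]² = [0.028 × 375 / (1 × 51.91 × 2.68^(2/3))]² = 0.011.

S = 0.011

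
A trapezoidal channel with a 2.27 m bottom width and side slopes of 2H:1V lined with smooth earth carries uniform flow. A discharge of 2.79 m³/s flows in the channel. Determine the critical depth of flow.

y_c = 0.464 m

At critical depth, Q² T / (g A³) = 1, i.e. A³/T = Q²/g = 2.79²/9.81 = 0.7935.
Trying y = 0.554 m: A³/T = 1.461 — over.
Trying y = 0.319 m: A³/T = 0.2251 — short.
Trying y = 0.464 m: A³/T = 0.7919 — matches.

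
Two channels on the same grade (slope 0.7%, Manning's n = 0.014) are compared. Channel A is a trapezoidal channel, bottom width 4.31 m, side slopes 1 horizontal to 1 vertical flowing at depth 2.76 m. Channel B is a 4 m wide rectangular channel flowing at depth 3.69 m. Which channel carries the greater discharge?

channel A

Channel A: With bottom width b = 4.31 m and side slope z = 1: A = (b + zy)y = (4.31 + 1×2.76)×2.76 = 19.51 m²; P = b + 2y√(1+z²) = 4.31 + 2×2.76×1.414 = 12.12 m. Hydraulic radius R = A/P = 19.51/12.12 = 1.61 m. Q_A = (1/0.014)·19.51·1.61^(2/3)·√0.007 = 160.2 m³/s.
Channel B: Flow area A = b·y = 4 × 3.69 = 14.76 m². Wetted perimeter P = b + 2y = 4 + 2×3.69 = 11.38 m. Hydraulic radius R = A/P = 14.76/11.38 = 1.297 m. Q_B = (1/0.014)·14.76·1.297^(2/3)·√0.007 = 104.9 m³/s.
Q_A = 160.2 m³/s vs Q_B = 104.9 m³/s, so channel A carries more.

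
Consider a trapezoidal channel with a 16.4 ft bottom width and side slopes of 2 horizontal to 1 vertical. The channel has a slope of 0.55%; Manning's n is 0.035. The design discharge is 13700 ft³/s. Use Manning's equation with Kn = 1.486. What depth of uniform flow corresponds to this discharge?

Manning's equation rearranged: A R^(2/3) = nQ / (1.486·√S) = 0.035 × 13700 / (1.486 × √0.0055) = 4351.
At y = 13.5 ft: A R^(2/3) = 2271 — short.
At y = 22.4 ft: A R^(2/3) = 7089 — over.
At y = 18.1 ft: A R^(2/3) = 4354 — close enough.

y_n = 18.1 ft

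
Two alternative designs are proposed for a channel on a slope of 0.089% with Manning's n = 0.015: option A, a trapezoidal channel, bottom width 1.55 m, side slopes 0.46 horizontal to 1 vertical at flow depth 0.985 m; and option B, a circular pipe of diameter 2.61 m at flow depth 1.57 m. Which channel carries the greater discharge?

Channel A: With bottom width b = 1.55 m and side slope z = 0.46: A = (b + zy)y = (1.55 + 0.46×0.985)×0.985 = 1.973 m²; P = b + 2y√(1+z²) = 1.55 + 2×0.985×1.101 = 3.718 m. Hydraulic radius R = A/P = 1.973/3.718 = 0.5306 m. Q_A = (1/0.015)·1.973·0.5306^(2/3)·√0.00089 = 2.572 m³/s.
Channel B: For a circular section of diameter D = 2.61 m at depth y = 1.57 m, the central angle is θ = 2 arccos(1 − 2y/D) = 3.551 rad. Then A = (D²/8)(θ − sin θ) = 3.362 m² and P = Dθ/2 = 4.633 m. Hydraulic radius R = A/P = 3.362/4.633 = 0.7256 m. Q_B = (1/0.015)·3.362·0.7256^(2/3)·√0.00089 = 5.399 m³/s.
Q_A = 2.572 m³/s vs Q_B = 5.399 m³/s, so channel B carries more.

channel B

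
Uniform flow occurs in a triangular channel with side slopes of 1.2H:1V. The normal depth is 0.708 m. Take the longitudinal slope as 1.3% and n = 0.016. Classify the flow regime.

For a triangular section with side slope z = 1.2: A = zy² = 1.2×0.708² = 0.6015 m²; P = 2y√(1+z²) = 2×0.708×1.562 = 2.212 m.
Hydraulic radius R = A/P = 0.6015/2.212 = 0.272 m.
V = (1/n) R^(2/3) √S = (1/0.016) × 0.272^(2/3) × √0.013 = 2.991 m/s. Hydraulic depth D_h = A/T = 0.6015/1.699 = 0.354 m.
Froude number Fr = V/√(g·D_h) = 2.991/√(9.81×0.354) = 1.61, which is greater than 1, so the flow is supercritical.

supercritical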